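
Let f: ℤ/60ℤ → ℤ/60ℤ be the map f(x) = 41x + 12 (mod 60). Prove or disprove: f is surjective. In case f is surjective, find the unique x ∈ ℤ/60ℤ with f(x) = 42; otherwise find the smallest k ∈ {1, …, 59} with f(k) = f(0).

Since gcd(41, 60) = 1, 41 is invertible modulo 60. Euclid's algorithm: 60 = 1·41 + 19, 41 = 2·19 + 3, 19 = 6·3 + 1; back-substituting gives 1 = 41·41 − 28·60, so 41⁻¹ ≡ 41 (mod 60).
Then y ↦ 41(y − 12) is a two-sided inverse to f, so every y ∈ ℤ/60ℤ has a preimage.
So f is surjective.
Since f is surjective, we find f⁻¹(42): we need 41x ≡ 42 − 12 ≡ 30 (mod 60). Using 41⁻¹ = 41: x ≡ 41·30 = 1230 = 20·60 + 30, so x = 30.
Check: f(30) = 41·30 + 12 = 1242 = 20·60 + 42 ≡ 42 (mod 60).

30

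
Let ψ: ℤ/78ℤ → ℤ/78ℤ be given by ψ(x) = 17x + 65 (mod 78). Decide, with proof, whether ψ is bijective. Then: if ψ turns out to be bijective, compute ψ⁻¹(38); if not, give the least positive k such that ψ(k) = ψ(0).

Recall that injectivity means: for all a, b in the domain, ψ(a) = ψ(b) implies a = b.
If ψ(a) = ψ(b), then 17a ≡ 17b (mod 78). Because gcd(17, 78) = 1, we may cancel 17 to get a ≡ b (mod 78).
We now compute 17⁻¹ mod 78 explicitly. Euclid's algorithm: 78 = 4·17 + 10, 17 = 1·10 + 7, 10 = 1·7 + 3, 7 = 2·3 + 1; back-substituting gives 1 = 23·17 − 5·78, so 17⁻¹ ≡ 23 (mod 78).
Then y ↦ 23(y − 65) is a two-sided inverse to ψ, so every y ∈ ℤ/78ℤ has a preimage.
So ψ is bijective.
Since ψ is bijective, we find ψ⁻¹(38): we need 17x ≡ 38 − 65 ≡ 51 (mod 78). Using 17⁻¹ = 23: x ≡ 23·51 = 1173 = 15·78 + 3, so x = 3.
Check: ψ(3) = 17·3 + 65 = 116 = 1·78 + 38 ≡ 38 (mod 78).

3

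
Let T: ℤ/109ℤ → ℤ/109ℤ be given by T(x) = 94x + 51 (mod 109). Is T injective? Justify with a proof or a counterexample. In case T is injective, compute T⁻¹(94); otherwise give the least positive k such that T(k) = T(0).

48

Suppose T(s) = T(t) in ℤ/109ℤ. Then 94s + 51 ≡ 94t + 51 (mod 109), therefore 94(s − t) ≡ 0 (mod 109).
Since gcd(94, 109) = 1, 94 is invertible modulo 109, so s − t ≡ 0 (mod 109), i.e. s = t.
Hence T is injective.
We now compute 94⁻¹ mod 109 explicitly. Euclid's algorithm: 109 = 1·94 + 15, 94 = 6·15 + 4, 15 = 3·4 + 3, 4 = 1·3 + 1; back-substituting gives 1 = 29·94 − 25·109, so 94⁻¹ ≡ 29 (mod 109).
Since T is injective, we find T⁻¹(94): we need 94x ≡ 94 − 51 ≡ 43 (mod 109). Using 94⁻¹ = 29: x ≡ 29·43 = 1247 = 11·109 + 48, so x = 48.
Check: T(48) = 94·48 + 51 = 4563 = 41·109 + 94 ≡ 94 (mod 109).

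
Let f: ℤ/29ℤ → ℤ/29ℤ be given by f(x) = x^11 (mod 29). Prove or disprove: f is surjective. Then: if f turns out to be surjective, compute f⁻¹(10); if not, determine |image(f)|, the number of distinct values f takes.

Since 29 is prime, the nonzero elements of ℤ/29ℤ form a cyclic group of order 28.
As gcd(11, 28) = 1, raising to the 11th power is a bijection on this group: if x_1^11 ≡ x_2^11 then (x_1x_2^{−1})^11 = 1, and the only element of order dividing gcd(11, 28) = 1 is 1, so x_1 = x_2.
With f(0) = 0 this makes f injective on all of ℤ/29ℤ, hence bijective (finite equal-size domain and codomain). In particular f is surjective.
Since f is surjective, we find the preimage of 10. The inverse of x ↦ x^11 on (ℤ/29ℤ)^× is x ↦ x^23, because 11·23 = 253 = 9·28 + 1 ≡ 1 (mod 28) and x^{28} = 1 for x ≠ 0 (Fermat). So f⁻¹(10) = 10^23 mod 29.
Repeated squaring mod 29: 10^1 ≡ 10, 10^2 ≡ 10² = 100 ≡ 13, 10^4 ≡ 13² = 169 ≡ 24, 10^8 ≡ 24² = 576 ≡ 25, 10^16 ≡ 25² = 625 ≡ 16. Since 23 = 16 + 4 + 2 + 1, 10^23 ≡ 16·24·13·10: 16·24 = 384 ≡ 7, then 7·13 = 91 ≡ 4, then 4·10 = 40 ≡ 11. So 10^23 ≡ 11 (mod 29).
Hence f⁻¹(10) = 11.

11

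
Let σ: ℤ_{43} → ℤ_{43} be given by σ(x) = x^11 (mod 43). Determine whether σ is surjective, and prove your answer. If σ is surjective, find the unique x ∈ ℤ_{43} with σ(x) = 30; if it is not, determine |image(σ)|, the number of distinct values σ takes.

Since 43 is prime, the nonzero elements of ℤ_{43} form a cyclic group of order 42.
As gcd(11, 42) = 1, raising to the 11th power is a bijection on this group: if u^11 ≡ v^11 then (uv^{−1})^11 = 1, and the only element of order dividing gcd(11, 42) = 1 is 1, so u = v.
With σ(0) = 0 this makes σ injective on all of ℤ_{43}, hence bijective (finite equal-size domain and codomain). In particular σ is surjective.
Since σ is surjective, we find the preimage of 30. The inverse of x ↦ x^11 on (ℤ_{43})^× is x ↦ x^23, because 11·23 = 253 = 6·42 + 1 ≡ 1 (mod 42) and x^{42} = 1 for x ≠ 0 (Fermat). So σ⁻¹(30) = 30^23 mod 43.
Repeated squaring mod 43: 30^1 ≡ 30, 30^2 ≡ 30² = 900 ≡ 40, 30^4 ≡ 40² = 1600 ≡ 9, 30^8 ≡ 9² = 81 ≡ 38, 30^16 ≡ 38² = 1444 ≡ 25. Since 23 = 16 + 4 + 2 + 1, 30^23 ≡ 25·9·40·30: 25·9 = 225 ≡ 10, then 10·40 = 400 ≡ 13, then 13·30 = 390 ≡ 3. So 30^23 ≡ 3 (mod 43).
Hence σ⁻¹(30) = 3.

3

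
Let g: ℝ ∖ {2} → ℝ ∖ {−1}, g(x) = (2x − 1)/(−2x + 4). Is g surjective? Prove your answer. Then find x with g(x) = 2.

3/2

For any y ≠ −1, solving y(−2x + 4) = 2x − 1 for x gives a well-defined x ≠ 2. So g is surjective.
Solving g(x) = 2: cross-multiplying gives 2x − 1 = 2(−2x + 4), which rearranges to 6x = 9, so x = 3/2.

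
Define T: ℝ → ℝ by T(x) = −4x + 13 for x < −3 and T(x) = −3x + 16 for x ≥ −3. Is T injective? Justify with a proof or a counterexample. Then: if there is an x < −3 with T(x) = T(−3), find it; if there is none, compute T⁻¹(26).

-13/4

Both pieces are strictly decreasing (slopes −4 and −3), so each is injective on its own interval.
The left piece maps (−∞, −3) onto (25, ∞); the right piece maps [−3, ∞) onto (−∞, 25].
These images are disjoint, so no value is attained by both pieces. So T is injective.
Because the two images are disjoint, no x < −3 has T(x) = T(−3), so we compute T⁻¹(26): 26 lies in (25, ∞), so solve −4x + 13 = 26: x = (26 − 13)/(−4) = −13/4.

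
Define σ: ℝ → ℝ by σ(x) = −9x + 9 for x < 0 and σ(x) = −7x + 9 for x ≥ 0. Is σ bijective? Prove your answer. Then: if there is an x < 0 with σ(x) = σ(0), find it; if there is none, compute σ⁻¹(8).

1/7

Both pieces are strictly decreasing (slopes −9 and −7), so each is injective on its own interval.
The left piece maps (−∞, 0) onto (9, ∞); the right piece maps [0, ∞) onto (−∞, 9].
Since 9 = 9, the images partition ℝ: σ is injective and surjective, hence bijective.
Because the two images are disjoint, no x < 0 has σ(x) = σ(0), so we compute σ⁻¹(8): 8 lies in (−∞, 9], so solve −7x + 9 = 8: x = (8 − 9)/(−7) = 1/7.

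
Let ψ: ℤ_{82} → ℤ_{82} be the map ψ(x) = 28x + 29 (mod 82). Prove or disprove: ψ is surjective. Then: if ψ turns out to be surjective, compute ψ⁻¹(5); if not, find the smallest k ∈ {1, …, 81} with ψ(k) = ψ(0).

41

Recall that surjectivity means every element of the codomain has a preimage under ψ.
Since gcd(28, 82) = 2, we have 28x ≡ 0 (mod 2) for all x, so ψ(x) ≡ 1 (mod 2).
But 0 ≢ 1 (mod 2), so 0 ∈ ℤ_{82} has no preimage. So ψ is not surjective.
Since ψ is not surjective, we find the least positive k with ψ(k) = ψ(0): this means 28k ≡ 0 (mod 82), i.e. 82 ∣ 28k. Since gcd(28, 82) = 2, dividing through by 2 this holds exactly when 41 ∣ 14k, and as gcd(14, 41) = 1, exactly when 41 ∣ k.
The smallest positive such k is 41.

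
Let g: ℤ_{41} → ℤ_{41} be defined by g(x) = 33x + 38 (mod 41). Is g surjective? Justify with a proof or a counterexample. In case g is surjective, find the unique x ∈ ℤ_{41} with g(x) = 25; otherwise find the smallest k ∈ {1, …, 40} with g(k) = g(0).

17

Since gcd(33, 41) = 1, 33 is invertible modulo 41. Euclid's algorithm: 41 = 1·33 + 8, 33 = 4·8 + 1; back-substituting gives 1 = 5·33 − 4·41, so 33⁻¹ ≡ 5 (mod 41).
For any y ∈ ℤ_{41}, x = 5(y − 38) mod 41 satisfies g(x) = 33·5(y − 38) + 38 ≡ y (since 33·5 ≡ 1 mod 41). So every y has a preimage.
So g is surjective.
Since g is surjective, we compute g⁻¹(25): solve 33x + 38 ≡ 25 (mod 41), i.e. 33x ≡ 28 (mod 41).
Multiplying by 33⁻¹ = 5 gives x ≡ 5·28 = 140 = 3·41 + 17 ≡ 17 (mod 41).
Check: g(17) = 33·17 + 38 = 599 = 14·41 + 25 ≡ 25 (mod 41).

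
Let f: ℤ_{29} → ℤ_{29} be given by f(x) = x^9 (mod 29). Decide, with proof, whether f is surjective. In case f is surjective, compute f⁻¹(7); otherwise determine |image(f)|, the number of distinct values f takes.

Since 29 is prime, the nonzero elements of ℤ_{29} form a cyclic group of order 28.
As gcd(9, 28) = 1, raising to the 9th power is a bijection on this group: if u^9 ≡ v^9 then (uv^{−1})^9 = 1, and the only element of order dividing gcd(9, 28) = 1 is 1, so u = v.
With f(0) = 0 this makes f injective on all of ℤ_{29}, hence bijective (finite equal-size domain and codomain). In particular f is surjective.
Since f is surjective, we find the preimage of 7. The inverse of x ↦ x^9 on (ℤ_{29})^× is x ↦ x^25, because 9·25 = 225 = 8·28 + 1 ≡ 1 (mod 28) and x^{28} = 1 for x ≠ 0 (Fermat). So f⁻¹(7) = 7^25 mod 29.
Repeated squaring mod 29: 7^1 ≡ 7, 7^2 ≡ 7² = 49 ≡ 20, 7^4 ≡ 20² = 400 ≡ 23, 7^8 ≡ 23² = 529 ≡ 7, 7^16 ≡ 7² = 49 ≡ 20. Since 25 = 16 + 8 + 1, 7^25 ≡ 20·7·7: 20·7 = 140 ≡ 24, then 24·7 = 168 ≡ 23. So 7^25 ≡ 23 (mod 29).
Hence f⁻¹(7) = 23.

23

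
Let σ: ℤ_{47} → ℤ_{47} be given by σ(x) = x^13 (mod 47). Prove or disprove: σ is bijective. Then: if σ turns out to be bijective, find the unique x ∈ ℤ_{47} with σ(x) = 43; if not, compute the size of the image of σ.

Since 47 is prime, the nonzero elements of ℤ_{47} form a cyclic group of order 46.
As gcd(13, 46) = 1, raising to the 13th power is a bijection on this group: if s^13 ≡ t^13 then (st^{−1})^13 = 1, and the only element of order dividing gcd(13, 46) = 1 is 1, so s = t.
With σ(0) = 0 this makes σ injective on all of ℤ_{47}, hence bijective (finite equal-size domain and codomain). In particular σ is bijective.
Since σ is bijective, we find the preimage of 43. The inverse of x ↦ x^13 on (ℤ_{47})^× is x ↦ x^39, because 13·39 = 507 = 11·46 + 1 ≡ 1 (mod 46) and x^{46} = 1 for x ≠ 0 (Fermat). So σ⁻¹(43) = 43^39 mod 47.
Repeated squaring mod 47: 43^1 ≡ 43, 43^2 ≡ 43² = 1849 ≡ 16, 43^4 ≡ 16² = 256 ≡ 21, 43^8 ≡ 21² = 441 ≡ 18, 43^16 ≡ 18² = 324 ≡ 42, 43^32 ≡ 42² = 1764 ≡ 25. Since 39 = 32 + 4 + 2 + 1, 43^39 ≡ 25·21·16·43: 25·21 = 525 ≡ 8, then 8·16 = 128 ≡ 34, then 34·43 = 1462 ≡ 5. So 43^39 ≡ 5 (mod 47).
Hence σ⁻¹(43) = 5.

5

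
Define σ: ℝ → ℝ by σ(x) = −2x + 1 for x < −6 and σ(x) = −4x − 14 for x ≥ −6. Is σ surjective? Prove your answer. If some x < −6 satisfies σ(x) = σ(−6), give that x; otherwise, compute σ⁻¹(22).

-21/2

Both pieces are strictly decreasing (slopes −2 and −4), so each is injective on its own interval.
The left piece maps (−∞, −6) onto (13, ∞); the right piece maps [−6, ∞) onto (−∞, 10].
The union (13, ∞) ∪ (−∞, 10] omits the interval between 13 and 10; in particular 13 has no preimage. So σ is not surjective.
Because the two images are disjoint, no x < −6 has σ(x) = σ(−6), so we compute σ⁻¹(22): 22 lies in (13, ∞), so solve −2x + 1 = 22: x = (22 − 1)/(−2) = −21/2.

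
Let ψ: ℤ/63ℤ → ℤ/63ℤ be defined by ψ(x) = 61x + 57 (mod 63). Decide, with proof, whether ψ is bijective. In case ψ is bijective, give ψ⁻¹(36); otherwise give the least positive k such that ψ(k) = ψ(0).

42

By definition, injectivity means: for all u, v in the domain, ψ(u) = ψ(v) implies u = v.
If ψ(u) = ψ(v), then 61u ≡ 61v (mod 63). Because gcd(61, 63) = 1, we may cancel 61 to get u ≡ v (mod 63).
We now compute 61⁻¹ mod 63 explicitly. Euclid's algorithm: 63 = 1·61 + 2, 61 = 30·2 + 1; back-substituting gives 1 = 31·61 − 30·63, so 61⁻¹ ≡ 31 (mod 63).
For any y ∈ ℤ/63ℤ, x = 31(y − 57) mod 63 satisfies ψ(x) = 61·31(y − 57) + 57 ≡ y (since 61·31 ≡ 1 mod 63). So every y has a preimage.
So ψ is bijective.
Since ψ is bijective, we find ψ⁻¹(36): we need 61x ≡ 36 − 57 ≡ 42 (mod 63). Using 61⁻¹ = 31: x ≡ 31·42 = 1302 = 20·63 + 42, so x = 42.
Check: ψ(42) = 61·42 + 57 = 2619 = 41·63 + 36 ≡ 36 (mod 63).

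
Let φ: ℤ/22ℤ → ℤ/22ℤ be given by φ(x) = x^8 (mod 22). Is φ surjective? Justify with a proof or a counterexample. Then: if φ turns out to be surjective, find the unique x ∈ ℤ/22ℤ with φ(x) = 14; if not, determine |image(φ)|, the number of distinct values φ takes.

12

φ(10): Repeated squaring mod 22: 10^1 ≡ 10, 10^2 ≡ 10² = 100 ≡ 12, 10^4 ≡ 12² = 144 ≡ 12, 10^8 ≡ 12² = 144 ≡ 12. So 10^8 ≡ 12 (mod 22).
φ(12): Repeated squaring mod 22: 12^1 ≡ 12, 12^2 ≡ 12² = 144 ≡ 12, 12^4 ≡ 12² = 144 ≡ 12, 12^8 ≡ 12² = 144 ≡ 12. So 12^8 ≡ 12 (mod 22).
So φ(10) = φ(12) = 12 while 10 ≠ 12, so φ is not injective.
A non-injective map from the 22-element set ℤ/22ℤ to itself takes at most 21 distinct values, so it cannot be surjective. So φ is not surjective.
Since φ is not surjective, we determine |image(φ)|. Computing x^8 mod 22 for each x (by repeated squaring, reducing mod 22 at every step), the values φ(0), φ(1), …, φ(21) are: 0, 1, 14, 5, 20, 15, 4, 9, 16, 3, 12, 11, 12, 3, 16, 9, 4, 15, 20, 5, 14, 1.
The distinct values are {0, 1, 3, 4, 5, 9, 11, 12, 14, 15, 16, 20}; there are 12 of them.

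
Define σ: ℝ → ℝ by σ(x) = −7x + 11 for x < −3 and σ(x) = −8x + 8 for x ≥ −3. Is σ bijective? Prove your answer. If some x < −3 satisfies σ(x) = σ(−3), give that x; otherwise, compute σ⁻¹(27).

Both pieces are strictly decreasing (slopes −7 and −8), so each is injective on its own interval.
The left piece maps (−∞, −3) onto (32, ∞); the right piece maps [−3, ∞) onto (−∞, 32].
Since 32 = 32, the images partition ℝ: σ is injective and surjective, hence bijective.
Because the two images are disjoint, no x < −3 has σ(x) = σ(−3), so we compute σ⁻¹(27): 27 lies in (−∞, 32], so solve −8x + 8 = 27: x = (27 − 8)/(−8) = −19/8.

-19/8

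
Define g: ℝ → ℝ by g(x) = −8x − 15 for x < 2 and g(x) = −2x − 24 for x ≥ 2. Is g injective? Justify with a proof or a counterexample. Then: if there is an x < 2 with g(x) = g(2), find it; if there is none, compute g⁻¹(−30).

13/8

Both pieces are strictly decreasing (slopes −8 and −2), so each is injective on its own interval.
The left piece maps (−∞, 2) onto (−31, ∞); the right piece maps [2, ∞) onto (−∞, −28].
These images overlap. In particular g(2) = −28 (right piece), and solving −8x − 15 = −28 on the left piece gives x = 13/8 < 2.
So g(13/8) = g(2) with 13/8 ≠ 2, and g is not injective. This x = 13/8 is the requested value below 2.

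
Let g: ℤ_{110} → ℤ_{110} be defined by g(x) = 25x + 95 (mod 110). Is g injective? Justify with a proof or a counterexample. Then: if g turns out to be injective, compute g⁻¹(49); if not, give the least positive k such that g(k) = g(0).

Recall: injectivity means: for all u, v in the domain, g(u) = g(v) implies u = v.
We have gcd(25, 110) = 5 > 1. Taking u = 0 and v = 22: g(0) = 95 and g(22) = 25·22 + 95 = 645 ≡ 95 (mod 110).
So g(0) = g(22) while 0 ≠ 22, thus g is not injective.
Since g is not injective, we find the least positive k with g(k) = g(0): this means 25k ≡ 0 (mod 110), i.e. 110 ∣ 25k. Since gcd(25, 110) = 5, dividing through by 5 this holds exactly when 22 ∣ 5k, and as gcd(5, 22) = 1, exactly when 22 ∣ k.
The smallest positive such k is 22.

22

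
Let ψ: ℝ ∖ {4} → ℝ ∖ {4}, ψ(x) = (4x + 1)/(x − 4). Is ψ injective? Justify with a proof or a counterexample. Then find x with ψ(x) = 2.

Suppose ψ(x_1) = ψ(x_2). Cross-multiplying: (4x_1 + 1)(x_2 − 4) = (4x_2 + 1)(x_1 − 4).
Expanding both sides and cancelling the symmetric terms leaves −17·(x_1 − x_2) = 0. Since −17 ≠ 0, x_1 = x_2. Therefore ψ is injective.
Solving ψ(x) = 2: cross-multiplying gives 4x + 1 = 2(x − 4), which rearranges to 2x = −9, so x = −9/2.

-9/2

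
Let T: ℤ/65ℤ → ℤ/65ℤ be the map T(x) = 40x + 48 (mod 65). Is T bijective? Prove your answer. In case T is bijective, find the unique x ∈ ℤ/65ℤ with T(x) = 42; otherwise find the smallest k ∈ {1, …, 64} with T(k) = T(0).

We have gcd(40, 65) = 5 > 1. Taking x_1 = 0 and x_2 = 13: T(0) = 48 and T(13) = 40·13 + 48 = 568 ≡ 48 (mod 65).
So T(0) = T(13) while 0 ≠ 13, hence T is not injective, hence not bijective.
Since T is not bijective, we find the least positive k with T(k) = T(0): this means 40k ≡ 0 (mod 65), i.e. 65 ∣ 40k. Since gcd(40, 65) = 5, dividing through by 5 this holds exactly when 13 ∣ 8k, and as gcd(8, 13) = 1, exactly when 13 ∣ k.
The smallest positive such k is 13.

13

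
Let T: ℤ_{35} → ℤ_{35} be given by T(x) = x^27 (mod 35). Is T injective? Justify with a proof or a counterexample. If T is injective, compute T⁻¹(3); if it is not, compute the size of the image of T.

15

T(4): Repeated squaring mod 35: 4^1 ≡ 4, 4^2 ≡ 4² = 16, 4^4 ≡ 16² = 256 ≡ 11, 4^8 ≡ 11² = 121 ≡ 16, 4^16 ≡ 16² = 256 ≡ 11. Since 27 = 16 + 8 + 2 + 1, 4^27 ≡ 11·16·16·4: 11·16 = 176 ≡ 1, then 1·16 = 16, then 16·4 = 64 ≡ 29. So 4^27 ≡ 29 (mod 35).
T(9): Repeated squaring mod 35: 9^1 ≡ 9, 9^2 ≡ 9² = 81 ≡ 11, 9^4 ≡ 11² = 121 ≡ 16, 9^8 ≡ 16² = 256 ≡ 11, 9^16 ≡ 11² = 121 ≡ 16. Since 27 = 16 + 8 + 2 + 1, 9^27 ≡ 16·11·11·9: 16·11 = 176 ≡ 1, then 1·11 = 11, then 11·9 = 99 ≡ 29. So 9^27 ≡ 29 (mod 35).
So T(4) = T(9) = 29 while 4 ≠ 9, hence T is not injective.
Since T is not injective, we determine |image(T)|. Computing x^27 mod 35 for each x (by repeated squaring, reducing mod 35 at every step), the values T(0), T(1), …, T(34) are: 0, 1, 8, 27, 29, 20, 6, 28, 22, 29, 20, 1, 13, 27, 14, 15, 1, 13, 22, 34, 20, 21, 8, 22, 34, 15, 6, 13, 7, 29, 15, 6, 8, 27, 34.
The distinct values are {0, 1, 6, 7, 8, 13, 14, 15, 20, 21, 22, 27, 28, 29, 34}; there are 15 of them.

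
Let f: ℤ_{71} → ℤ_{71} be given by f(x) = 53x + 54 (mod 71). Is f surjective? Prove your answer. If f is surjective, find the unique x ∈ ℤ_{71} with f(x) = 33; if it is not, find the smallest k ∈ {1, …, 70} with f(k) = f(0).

13

Recall that f is surjective if every y in the codomain equals f(x) for some x in the domain.
Since gcd(53, 71) = 1, 53 is invertible modulo 71. Euclid's algorithm: 71 = 1·53 + 18, 53 = 2·18 + 17, 18 = 1·17 + 1; back-substituting gives 1 = 67·53 − 50·71, so 53⁻¹ ≡ 67 (mod 71).
For any y ∈ ℤ_{71}, x = 67(y − 54) mod 71 satisfies f(x) = 53·67(y − 54) + 54 ≡ y (since 53·67 ≡ 1 mod 71). So every y has a preimage.
Thus f is surjective.
Since f is surjective, we compute f⁻¹(33): solve 53x + 54 ≡ 33 (mod 71), i.e. 53x ≡ 50 (mod 71).
Multiplying by 53⁻¹ = 67 gives x ≡ 67·50 = 3350 = 47·71 + 13 ≡ 13 (mod 71).
Check: f(13) = 53·13 + 54 = 743 = 10·71 + 33 ≡ 33 (mod 71).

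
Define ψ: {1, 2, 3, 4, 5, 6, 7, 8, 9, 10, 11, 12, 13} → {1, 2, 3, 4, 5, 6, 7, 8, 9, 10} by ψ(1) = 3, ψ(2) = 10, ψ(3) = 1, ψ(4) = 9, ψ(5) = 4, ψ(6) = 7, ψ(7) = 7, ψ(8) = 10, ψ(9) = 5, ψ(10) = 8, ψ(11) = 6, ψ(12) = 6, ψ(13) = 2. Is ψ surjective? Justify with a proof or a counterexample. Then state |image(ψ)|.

Every element of the codomain has a preimage: 1 = ψ(3), 2 = ψ(13), 3 = ψ(1), 4 = ψ(5), 5 = ψ(9), 6 = ψ(11), 7 = ψ(6), 8 = ψ(10), 9 = ψ(4), 10 = ψ(2).
Therefore ψ is surjective.
The image of ψ is {1, 2, 3, 4, 5, 6, 7, 8, 9, 10}, which has 10 elements.

10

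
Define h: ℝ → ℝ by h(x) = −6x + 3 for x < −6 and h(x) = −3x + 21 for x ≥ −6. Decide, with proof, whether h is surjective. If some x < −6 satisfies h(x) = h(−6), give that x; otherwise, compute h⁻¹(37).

Both pieces are strictly decreasing (slopes −6 and −3), so each is injective on its own interval.
The left piece maps (−∞, −6) onto (39, ∞); the right piece maps [−6, ∞) onto (−∞, 39].
These images together cover ℝ, so h is surjective.
Because the two images are disjoint, no x < −6 has h(x) = h(−6), so we compute h⁻¹(37): 37 lies in (−∞, 39], so solve −3x + 21 = 37: x = (37 − 21)/(−3) = −16/3.

-16/3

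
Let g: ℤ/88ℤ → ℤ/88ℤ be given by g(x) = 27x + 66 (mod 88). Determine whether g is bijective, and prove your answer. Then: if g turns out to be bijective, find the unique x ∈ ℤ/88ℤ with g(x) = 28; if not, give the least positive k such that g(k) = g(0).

Recall: g is injective if g(a) = g(b) implies a = b.
If g(a) = g(b), then 27a ≡ 27b (mod 88). Because gcd(27, 88) = 1, we may cancel 27 to get a ≡ b (mod 88).
We now compute 27⁻¹ mod 88 explicitly. Euclid's algorithm: 88 = 3·27 + 7, 27 = 3·7 + 6, 7 = 1·6 + 1; back-substituting gives 1 = 75·27 − 23·88, so 27⁻¹ ≡ 75 (mod 88).
For any y ∈ ℤ/88ℤ, x = 75(y − 66) mod 88 satisfies g(x) = 27·75(y − 66) + 66 ≡ y (since 27·75 ≡ 1 mod 88). So every y has a preimage.
Thus g is bijective.
Since g is bijective, we find g⁻¹(28): we need 27x ≡ 28 − 66 ≡ 50 (mod 88). Using 27⁻¹ = 75: x ≡ 75·50 = 3750 = 42·88 + 54, so x = 54.
Check: g(54) = 27·54 + 66 = 1524 = 17·88 + 28 ≡ 28 (mod 88).

54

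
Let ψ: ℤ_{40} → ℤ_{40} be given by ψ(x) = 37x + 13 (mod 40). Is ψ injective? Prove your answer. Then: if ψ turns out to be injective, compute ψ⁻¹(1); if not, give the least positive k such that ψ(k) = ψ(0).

If ψ(a) = ψ(b), then 37a ≡ 37b (mod 40). Because gcd(37, 40) = 1, we may cancel 37 to get a ≡ b (mod 40).
Hence ψ is injective.
We now compute 37⁻¹ mod 40 explicitly. Euclid's algorithm: 40 = 1·37 + 3, 37 = 12·3 + 1; back-substituting gives 1 = 13·37 − 12·40, so 37⁻¹ ≡ 13 (mod 40).
Since ψ is injective, we find ψ⁻¹(1): we need 37x ≡ 1 − 13 ≡ 28 (mod 40). Using 37⁻¹ = 13: x ≡ 13·28 = 364 = 9·40 + 4, so x = 4.
Check: ψ(4) = 37·4 + 13 = 161 = 4·40 + 1 ≡ 1 (mod 40).

4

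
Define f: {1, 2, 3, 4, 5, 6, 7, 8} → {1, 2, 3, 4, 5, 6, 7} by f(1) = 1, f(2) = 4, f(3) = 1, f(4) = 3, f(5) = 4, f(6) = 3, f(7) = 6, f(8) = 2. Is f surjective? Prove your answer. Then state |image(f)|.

5

No element maps to 5, so f is not surjective.
The image of f is {1, 2, 3, 4, 6}, which has 5 elements.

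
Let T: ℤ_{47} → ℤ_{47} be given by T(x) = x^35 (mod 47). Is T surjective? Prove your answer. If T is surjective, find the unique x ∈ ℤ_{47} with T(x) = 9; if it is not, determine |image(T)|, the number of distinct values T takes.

34

Since 47 is prime, the nonzero elements of ℤ_{47} form a cyclic group of order 46.
As gcd(35, 46) = 1, raising to the 35th power is a bijection on this group: if a^35 ≡ b^35 then (ab^{−1})^35 = 1, and the only element of order dividing gcd(35, 46) = 1 is 1, so a = b.
With T(0) = 0 this makes T injective on all of ℤ_{47}, hence bijective (finite equal-size domain and codomain). In particular T is surjective.
Since T is surjective, we find the preimage of 9. The inverse of x ↦ x^35 on (ℤ_{47})^× is x ↦ x^25, because 35·25 = 875 = 19·46 + 1 ≡ 1 (mod 46) and x^{46} = 1 for x ≠ 0 (Fermat). So T⁻¹(9) = 9^25 mod 47.
Repeated squaring mod 47: 9^1 ≡ 9, 9^2 ≡ 9² = 81 ≡ 34, 9^4 ≡ 34² = 1156 ≡ 28, 9^8 ≡ 28² = 784 ≡ 32, 9^16 ≡ 32² = 1024 ≡ 37. Since 25 = 16 + 8 + 1, 9^25 ≡ 37·32·9: 37·32 = 1184 ≡ 9, then 9·9 = 81 ≡ 34. So 9^25 ≡ 34 (mod 47).
Hence T⁻¹(9) = 34.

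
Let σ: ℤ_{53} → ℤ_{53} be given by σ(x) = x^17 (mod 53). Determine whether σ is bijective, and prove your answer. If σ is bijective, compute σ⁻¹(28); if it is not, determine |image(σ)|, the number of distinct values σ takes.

Since 53 is prime, the nonzero elements of ℤ_{53} form a cyclic group of order 52.
As gcd(17, 52) = 1, raising to the 17th power is a bijection on this group: if u^17 ≡ v^17 then (uv^{−1})^17 = 1, and the only element of order dividing gcd(17, 52) = 1 is 1, so u = v.
With σ(0) = 0 this makes σ injective on all of ℤ_{53}, hence bijective (finite equal-size domain and codomain). In particular σ is bijective.
Since σ is bijective, we find the preimage of 28. The inverse of x ↦ x^17 on (ℤ_{53})^× is x ↦ x^49, because 17·49 = 833 = 16·52 + 1 ≡ 1 (mod 52) and x^{52} = 1 for x ≠ 0 (Fermat). So σ⁻¹(28) = 28^49 mod 53.
Repeated squaring mod 53: 28^1 ≡ 28, 28^2 ≡ 28² = 784 ≡ 42, 28^4 ≡ 42² = 1764 ≡ 15, 28^8 ≡ 15² = 225 ≡ 13, 28^16 ≡ 13² = 169 ≡ 10, 28^32 ≡ 10² = 100 ≡ 47. Since 49 = 32 + 16 + 1, 28^49 ≡ 47·10·28: 47·10 = 470 ≡ 46, then 46·28 = 1288 ≡ 16. So 28^49 ≡ 16 (mod 53).
Hence σ⁻¹(28) = 16.

16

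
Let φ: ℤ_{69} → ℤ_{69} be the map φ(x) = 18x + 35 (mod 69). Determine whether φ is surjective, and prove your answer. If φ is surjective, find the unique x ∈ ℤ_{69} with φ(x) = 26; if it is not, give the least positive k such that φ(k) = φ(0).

23

Recall that surjectivity means every element of the codomain has a preimage under φ.
Since gcd(18, 69) = 3, we have 18x ≡ 0 (mod 3) for all x, so φ(x) ≡ 2 (mod 3).
But 0 ≢ 2 (mod 3), so 0 ∈ ℤ_{69} has no preimage. Thus φ is not surjective.
Since φ is not surjective, we find the least positive k with φ(k) = φ(0): this means 18k ≡ 0 (mod 69), i.e. 69 ∣ 18k. Since gcd(18, 69) = 3, dividing through by 3 this holds exactly when 23 ∣ 6k, and as gcd(6, 23) = 1, exactly when 23 ∣ k.
The smallest positive such k is 23.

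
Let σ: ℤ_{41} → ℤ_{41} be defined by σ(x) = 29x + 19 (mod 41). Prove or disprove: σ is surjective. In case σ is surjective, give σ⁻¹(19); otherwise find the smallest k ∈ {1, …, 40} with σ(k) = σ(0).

0

Since gcd(29, 41) = 1, 29 is invertible modulo 41. Euclid's algorithm: 41 = 1·29 + 12, 29 = 2·12 + 5, 12 = 2·5 + 2, 5 = 2·2 + 1; back-substituting gives 1 = 17·29 − 12·41, so 29⁻¹ ≡ 17 (mod 41).
Then y ↦ 17(y − 19) is a two-sided inverse to σ, so every y ∈ ℤ_{41} has a preimage.
Hence σ is surjective.
Since σ is surjective, we compute σ⁻¹(19): solve 29x + 19 ≡ 19 (mod 41), i.e. 29x ≡ 0 (mod 41).
Multiplying by 29⁻¹ = 17 gives x ≡ 17·0 = 0 ≡ 0 (mod 41).
Check: σ(0) = 29·0 + 19 = 19 ≡ 19 (mod 41).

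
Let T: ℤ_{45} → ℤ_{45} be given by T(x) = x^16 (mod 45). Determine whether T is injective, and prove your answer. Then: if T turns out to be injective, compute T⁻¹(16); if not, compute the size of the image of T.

T(3): Repeated squaring mod 45: 3^1 ≡ 3, 3^2 ≡ 3² = 9, 3^4 ≡ 9² = 81 ≡ 36, 3^8 ≡ 36² = 1296 ≡ 36, 3^16 ≡ 36² = 1296 ≡ 36. So 3^16 ≡ 36 (mod 45).
T(6): Repeated squaring mod 45: 6^1 ≡ 6, 6^2 ≡ 6² = 36, 6^4 ≡ 36² = 1296 ≡ 36, 6^8 ≡ 36² = 1296 ≡ 36, 6^16 ≡ 36² = 1296 ≡ 36. So 6^16 ≡ 36 (mod 45).
So T(3) = T(6) = 36 while 3 ≠ 6, so T is not injective.
Since T is not injective, we determine |image(T)|. Computing x^16 mod 45 for each x (by repeated squaring, reducing mod 45 at every step), the values T(0), T(1), …, T(44) are: 0, 1, 16, 36, 31, 40, 36, 16, 1, 36, 10, 16, 36, 31, 31, 0, 16, 1, 36, 1, 25, 36, 31, 31, 36, 25, 1, 36, 1, 16, 0, 31, 31, 36, 16, 10, 36, 1, 16, 36, 40, 31, 36, 16, 1.
The distinct values are {0, 1, 10, 16, 25, 31, 36, 40}; there are 8 of them.

8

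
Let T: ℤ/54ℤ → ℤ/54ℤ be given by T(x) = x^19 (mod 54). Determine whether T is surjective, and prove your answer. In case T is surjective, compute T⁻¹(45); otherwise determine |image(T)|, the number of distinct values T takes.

38

T(0) = 0^19 = 0.
T(6): Repeated squaring mod 54: 6^1 ≡ 6, 6^2 ≡ 6² = 36, 6^4 ≡ 36² = 1296 ≡ 0, 6^8 ≡ 0² = 0, 6^16 ≡ 0² = 0. Since 19 = 16 + 2 + 1, 6^19 ≡ 0·36·6: 0·36 = 0, then 0·6 = 0. So 6^19 ≡ 0 (mod 54).
So T(0) = T(6) = 0 while 0 ≠ 6, hence T is not injective.
A non-injective map from the 54-element set ℤ/54ℤ to itself takes at most 53 distinct values, so it cannot be surjective. So T is not surjective.
Since T is not surjective, we determine |image(T)|. Computing x^19 mod 54 for each x (by repeated squaring, reducing mod 54 at every step), the values T(0), T(1), …, T(53) are: 0, 1, 2, 27, 4, 5, 0, 7, 8, 27, 10, 11, 0, 13, 14, 27, 16, 17, 0, 19, 20, 27, 22, 23, 0, 25, 26, 27, 28, 29, 0, 31, 32, 27, 34, 35, 0, 37, 38, 27, 40, 41, 0, 43, 44, 27, 46, 47, 0, 49, 50, 27, 52, 53.
The distinct values are {0, 1, 2, 4, 5, 7, 8, 10, 11, 13, 14, 16, 17, 19, 20, 22, 23, 25, 26, 27, 28, 29, 31, 32, 34, 35, 37, 38, 40, 41, 43, 44, 46, 47, 49, 50, 52, 53}; there are 38 of them.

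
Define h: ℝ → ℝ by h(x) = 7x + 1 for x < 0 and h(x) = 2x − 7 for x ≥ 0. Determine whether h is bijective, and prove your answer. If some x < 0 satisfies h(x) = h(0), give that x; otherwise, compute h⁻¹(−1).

Both pieces are strictly increasing (slopes 7 and 2), so each is injective on its own interval.
The left piece maps (−∞, 0) onto (−∞, 1); the right piece maps [0, ∞) onto [−7, ∞).
These images overlap. In particular h(0) = −7 (right piece), and solving 7x + 1 = −7 on the left piece gives x = −8/7 < 0.
So h(−8/7) = h(0) with −8/7 ≠ 0, and h is not injective, hence not bijective. This x = −8/7 is the requested value below 0.

-8/7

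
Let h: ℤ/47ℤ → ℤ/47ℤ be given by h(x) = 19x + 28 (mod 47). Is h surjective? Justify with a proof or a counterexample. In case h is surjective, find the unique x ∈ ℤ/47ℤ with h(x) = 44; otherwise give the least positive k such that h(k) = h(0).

33

Recall that surjectivity means every element of the codomain has a preimage under h.
Since gcd(19, 47) = 1, 19 is invertible modulo 47. Euclid's algorithm: 47 = 2·19 + 9, 19 = 2·9 + 1; back-substituting gives 1 = 5·19 − 2·47, so 19⁻¹ ≡ 5 (mod 47).
For any y ∈ ℤ/47ℤ, x = 5(y − 28) mod 47 satisfies h(x) = 19·5(y − 28) + 28 ≡ y (since 19·5 ≡ 1 mod 47). So every y has a preimage.
So h is surjective.
Since h is surjective, we compute h⁻¹(44): solve 19x + 28 ≡ 44 (mod 47), i.e. 19x ≡ 16 (mod 47).
Multiplying by 19⁻¹ = 5 gives x ≡ 5·16 = 80 = 1·47 + 33 ≡ 33 (mod 47).
Check: h(33) = 19·33 + 28 = 655 = 13·47 + 44 ≡ 44 (mod 47).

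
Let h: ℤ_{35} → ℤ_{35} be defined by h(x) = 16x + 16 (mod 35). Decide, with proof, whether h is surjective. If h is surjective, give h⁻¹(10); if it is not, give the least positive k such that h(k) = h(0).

Since gcd(16, 35) = 1, 16 is invertible modulo 35. Euclid's algorithm: 35 = 2·16 + 3, 16 = 5·3 + 1; back-substituting gives 1 = 11·16 − 5·35, so 16⁻¹ ≡ 11 (mod 35).
Then y ↦ 11(y − 16) is a two-sided inverse to h, so every y ∈ ℤ_{35} has a preimage.
Therefore h is surjective.
Since h is surjective, we find h⁻¹(10): we need 16x ≡ 10 − 16 ≡ 29 (mod 35). Using 16⁻¹ = 11: x ≡ 11·29 = 319 = 9·35 + 4, so x = 4.
Check: h(4) = 16·4 + 16 = 80 = 2·35 + 10 ≡ 10 (mod 35).

4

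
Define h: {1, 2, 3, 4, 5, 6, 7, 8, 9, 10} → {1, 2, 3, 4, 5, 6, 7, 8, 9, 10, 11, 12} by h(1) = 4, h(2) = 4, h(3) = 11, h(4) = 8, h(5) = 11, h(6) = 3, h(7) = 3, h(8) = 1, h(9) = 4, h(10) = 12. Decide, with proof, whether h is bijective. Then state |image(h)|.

6

h(1) = 4 = h(2) with 1 ≠ 2, so h is not injective, hence not bijective.
The image of h is {1, 3, 4, 8, 11, 12}, which has 6 elements.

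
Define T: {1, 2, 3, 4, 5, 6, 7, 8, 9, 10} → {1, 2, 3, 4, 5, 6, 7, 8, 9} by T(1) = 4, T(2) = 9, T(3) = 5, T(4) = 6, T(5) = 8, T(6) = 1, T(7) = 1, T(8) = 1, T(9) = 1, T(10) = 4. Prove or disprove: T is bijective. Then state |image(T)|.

T(6) = 1 = T(7) with 6 ≠ 7, so T is not injective, hence not bijective.
The image of T is {1, 4, 5, 6, 8, 9}, which has 6 elements.

6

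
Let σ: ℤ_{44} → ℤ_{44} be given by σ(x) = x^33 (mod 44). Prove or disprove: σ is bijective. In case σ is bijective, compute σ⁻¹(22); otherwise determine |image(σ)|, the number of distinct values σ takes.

33

σ(0) = 0^33 = 0.
σ(22): Repeated squaring mod 44: 22^1 ≡ 22, 22^2 ≡ 22² = 484 ≡ 0, 22^4 ≡ 0² = 0, 22^8 ≡ 0² = 0, 22^16 ≡ 0² = 0, 22^32 ≡ 0² = 0. Since 33 = 32 + 1, 22^33 ≡ 0·22: 0·22 = 0. So 22^33 ≡ 0 (mod 44).
So σ(0) = σ(22) = 0 while 0 ≠ 22, thus σ is not injective, hence not bijective.
Since σ is not bijective, we determine |image(σ)|. Computing x^33 mod 44 for each x (by repeated squaring, reducing mod 44 at every step), the values σ(0), σ(1), …, σ(43) are: 0, 1, 8, 27, 20, 37, 40, 35, 28, 25, 32, 11, 12, 41, 16, 31, 4, 29, 24, 39, 36, 21, 0, 23, 8, 5, 20, 15, 40, 13, 28, 3, 32, 33, 12, 19, 16, 9, 4, 7, 24, 17, 36, 43.
The distinct values are {0, 1, 3, 4, 5, 7, 8, 9, 11, 12, 13, 15, 16, 17, 19, 20, 21, 23, 24, 25, 27, 28, 29, 31, 32, 33, 35, 36, 37, 39, 40, 41, 43}; there are 33 of them.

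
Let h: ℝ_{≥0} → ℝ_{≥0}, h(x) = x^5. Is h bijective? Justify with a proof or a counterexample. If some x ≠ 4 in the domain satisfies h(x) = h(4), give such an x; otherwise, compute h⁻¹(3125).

On ℝ_{≥0}, x ↦ x^5 is strictly increasing (injective) and for any y ∈ ℝ_{≥0} the 5th root y^{1/5} lies in ℝ_{≥0} (surjective). So h is bijective.
Since x ↦ x^5 is strictly increasing on ℝ_{≥0}, it is injective there, so no x ≠ 4 in the domain has h(x) = h(4). We therefore compute h⁻¹(3125) = 3125^{1/5} = 5 (indeed 5^5 = 3125).

5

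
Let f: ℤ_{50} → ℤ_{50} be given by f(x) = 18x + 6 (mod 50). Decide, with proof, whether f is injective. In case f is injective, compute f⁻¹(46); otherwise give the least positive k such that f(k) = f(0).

25

We have gcd(18, 50) = 2 > 1. Taking x_1 = 0 and x_2 = 25: f(0) = 6 and f(25) = 18·25 + 6 = 456 ≡ 6 (mod 50).
So f(0) = f(25) while 0 ≠ 25, thus f is not injective.
Since f is not injective, we find the least positive k with f(k) = f(0): this means 18k ≡ 0 (mod 50), i.e. 50 ∣ 18k. Since gcd(18, 50) = 2, dividing through by 2 this holds exactly when 25 ∣ 9k, and as gcd(9, 25) = 1, exactly when 25 ∣ k.
The smallest positive such k is 25.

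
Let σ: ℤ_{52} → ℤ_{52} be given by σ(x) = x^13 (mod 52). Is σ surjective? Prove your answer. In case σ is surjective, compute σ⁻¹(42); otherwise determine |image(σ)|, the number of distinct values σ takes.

39

σ(0) = 0^13 = 0.
σ(26): Repeated squaring mod 52: 26^1 ≡ 26, 26^2 ≡ 26² = 676 ≡ 0, 26^4 ≡ 0² = 0, 26^8 ≡ 0² = 0. Since 13 = 8 + 4 + 1, 26^13 ≡ 0·0·26: 0·0 = 0, then 0·26 = 0. So 26^13 ≡ 0 (mod 52).
So σ(0) = σ(26) = 0 while 0 ≠ 26, so σ is not injective.
A non-injective map from the 52-element set ℤ_{52} to itself takes at most 51 distinct values, so it cannot be surjective. So σ is not surjective.
Since σ is not surjective, we determine |image(σ)|. Computing x^13 mod 52 for each x (by repeated squaring, reducing mod 52 at every step), the values σ(0), σ(1), …, σ(51) are: 0, 1, 28, 3, 4, 5, 32, 7, 8, 9, 36, 11, 12, 13, 40, 15, 16, 17, 44, 19, 20, 21, 48, 23, 24, 25, 0, 27, 28, 29, 4, 31, 32, 33, 8, 35, 36, 37, 12, 39, 40, 41, 16, 43, 44, 45, 20, 47, 48, 49, 24, 51.
The distinct values are {0, 1, 3, 4, 5, 7, 8, 9, 11, 12, 13, 15, 16, 17, 19, 20, 21, 23, 24, 25, 27, 28, 29, 31, 32, 33, 35, 36, 37, 39, 40, 41, 43, 44, 45, 47, 48, 49, 51}; there are 39 of them.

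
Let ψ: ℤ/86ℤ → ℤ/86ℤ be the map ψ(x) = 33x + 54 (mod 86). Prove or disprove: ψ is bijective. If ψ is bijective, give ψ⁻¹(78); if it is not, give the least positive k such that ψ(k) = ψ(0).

32

If ψ(s) = ψ(t), then 33s ≡ 33t (mod 86). Because gcd(33, 86) = 1, we may cancel 33 to get s ≡ t (mod 86).
We now compute 33⁻¹ mod 86 explicitly. Euclid's algorithm: 86 = 2·33 + 20, 33 = 1·20 + 13, 20 = 1·13 + 7, 13 = 1·7 + 6, 7 = 1·6 + 1; back-substituting gives 1 = 73·33 − 28·86, so 33⁻¹ ≡ 73 (mod 86).
For any y ∈ ℤ/86ℤ, x = 73(y − 54) mod 86 satisfies ψ(x) = 33·73(y − 54) + 54 ≡ y (since 33·73 ≡ 1 mod 86). So every y has a preimage.
Therefore ψ is bijective.
Since ψ is bijective, we compute ψ⁻¹(78): solve 33x + 54 ≡ 78 (mod 86), i.e. 33x ≡ 24 (mod 86).
Multiplying by 33⁻¹ = 73 gives x ≡ 73·24 = 1752 = 20·86 + 32 ≡ 32 (mod 86).
Check: ψ(32) = 33·32 + 54 = 1110 = 12·86 + 78 ≡ 78 (mod 86).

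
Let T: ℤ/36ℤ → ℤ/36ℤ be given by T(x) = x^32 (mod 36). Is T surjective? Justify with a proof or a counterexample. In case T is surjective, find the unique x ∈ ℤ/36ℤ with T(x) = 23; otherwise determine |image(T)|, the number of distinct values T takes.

8

T(0) = 0^32 = 0.
T(6): Repeated squaring mod 36: 6^1 ≡ 6, 6^2 ≡ 6² = 36 ≡ 0, 6^4 ≡ 0² = 0, 6^8 ≡ 0² = 0, 6^16 ≡ 0² = 0, 6^32 ≡ 0² = 0. So 6^32 ≡ 0 (mod 36).
So T(0) = T(6) = 0 while 0 ≠ 6, therefore T is not injective.
A non-injective map from the 36-element set ℤ/36ℤ to itself takes at most 35 distinct values, so it cannot be surjective. Hence T is not surjective.
Since T is not surjective, we determine |image(T)|. Computing x^32 mod 36 for each x (by repeated squaring, reducing mod 36 at every step), the values T(0), T(1), …, T(35) are: 0, 1, 4, 9, 16, 25, 0, 13, 28, 9, 28, 13, 0, 25, 16, 9, 4, 1, 0, 1, 4, 9, 16, 25, 0, 13, 28, 9, 28, 13, 0, 25, 16, 9, 4, 1.
The distinct values are {0, 1, 4, 9, 13, 16, 25, 28}; there are 8 of them.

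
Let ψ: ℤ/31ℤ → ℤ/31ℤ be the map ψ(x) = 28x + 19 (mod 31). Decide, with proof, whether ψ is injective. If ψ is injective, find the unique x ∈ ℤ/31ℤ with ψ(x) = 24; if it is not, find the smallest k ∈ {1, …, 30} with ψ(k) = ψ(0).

19

Suppose ψ(x_1) = ψ(x_2) in ℤ/31ℤ. Then 28x_1 + 19 ≡ 28x_2 + 19 (mod 31), so 28(x_1 − x_2) ≡ 0 (mod 31).
Since gcd(28, 31) = 1, 28 is invertible modulo 31, thus x_1 − x_2 ≡ 0 (mod 31), i.e. x_1 = x_2.
Thus ψ is injective.
We now compute 28⁻¹ mod 31 explicitly. Euclid's algorithm: 31 = 1·28 + 3, 28 = 9·3 + 1; back-substituting gives 1 = 10·28 − 9·31, so 28⁻¹ ≡ 10 (mod 31).
Since ψ is injective, we compute ψ⁻¹(24): solve 28x + 19 ≡ 24 (mod 31), i.e. 28x ≡ 5 (mod 31).
Multiplying by 28⁻¹ = 10 gives x ≡ 10·5 = 50 = 1·31 + 19 ≡ 19 (mod 31).
Check: ψ(19) = 28·19 + 19 = 551 = 17·31 + 24 ≡ 24 (mod 31).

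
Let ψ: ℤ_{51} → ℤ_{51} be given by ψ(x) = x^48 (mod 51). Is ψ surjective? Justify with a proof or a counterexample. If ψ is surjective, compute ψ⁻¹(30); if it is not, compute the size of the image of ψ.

4

ψ(1) = 1^48 = 1.
ψ(2): Repeated squaring mod 51: 2^1 ≡ 2, 2^2 ≡ 2² = 4, 2^4 ≡ 4² = 16, 2^8 ≡ 16² = 256 ≡ 1, 2^16 ≡ 1² = 1, 2^32 ≡ 1² = 1. Since 48 = 32 + 16, 2^48 ≡ 1·1: 1·1 = 1. So 2^48 ≡ 1 (mod 51).
So ψ(1) = ψ(2) = 1 while 1 ≠ 2, thus ψ is not injective.
A non-injective map from the 51-element set ℤ_{51} to itself takes at most 50 distinct values, so it cannot be surjective. So ψ is not surjective.
Since ψ is not surjective, we determine |image(ψ)|. Computing x^48 mod 51 for each x (by repeated squaring, reducing mod 51 at every step), the values ψ(0), ψ(1), …, ψ(50) are: 0, 1, 1, 18, 1, 1, 18, 1, 1, 18, 1, 1, 18, 1, 1, 18, 1, 34, 18, 1, 1, 18, 1, 1, 18, 1, 1, 18, 1, 1, 18, 1, 1, 18, 34, 1, 18, 1, 1, 18, 1, 1, 18, 1, 1, 18, 1, 1, 18, 1, 1.
The distinct values are {0, 1, 18, 34}; there are 4 of them.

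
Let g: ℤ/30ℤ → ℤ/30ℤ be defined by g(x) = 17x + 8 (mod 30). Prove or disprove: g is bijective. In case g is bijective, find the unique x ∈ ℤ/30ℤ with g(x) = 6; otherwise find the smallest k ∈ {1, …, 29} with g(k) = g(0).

14

Suppose g(x_1) = g(x_2) in ℤ/30ℤ. Then 17x_1 + 8 ≡ 17x_2 + 8 (mod 30), hence 17(x_1 − x_2) ≡ 0 (mod 30).
Since gcd(17, 30) = 1, 17 is invertible modulo 30, hence x_1 − x_2 ≡ 0 (mod 30), i.e. x_1 = x_2.
We now compute 17⁻¹ mod 30 explicitly. Euclid's algorithm: 30 = 1·17 + 13, 17 = 1·13 + 4, 13 = 3·4 + 1; back-substituting gives 1 = 23·17 − 13·30, so 17⁻¹ ≡ 23 (mod 30).
Then y ↦ 23(y − 8) is a two-sided inverse to g, so every y ∈ ℤ/30ℤ has a preimage.
Therefore g is bijective.
Since g is bijective, we find g⁻¹(6): we need 17x ≡ 6 − 8 ≡ 28 (mod 30). Using 17⁻¹ = 23: x ≡ 23·28 = 644 = 21·30 + 14, so x = 14.
Check: g(14) = 17·14 + 8 = 246 = 8·30 + 6 ≡ 6 (mod 30).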